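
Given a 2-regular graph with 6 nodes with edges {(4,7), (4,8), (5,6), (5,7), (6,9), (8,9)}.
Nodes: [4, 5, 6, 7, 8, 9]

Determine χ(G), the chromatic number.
χ(G) = 2

Clique number ω(G) = 2 (lower bound: χ ≥ ω).
The graph is bipartite (no odd cycle), so 2 colors suffice: χ(G) = 2.
A valid 2-coloring: color 1: [6, 7, 8]; color 2: [4, 5, 9].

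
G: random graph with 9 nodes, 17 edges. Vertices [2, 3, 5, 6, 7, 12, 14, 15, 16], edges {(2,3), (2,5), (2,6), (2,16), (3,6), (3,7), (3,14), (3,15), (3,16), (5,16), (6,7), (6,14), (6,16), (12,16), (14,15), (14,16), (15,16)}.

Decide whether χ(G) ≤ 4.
A valid 4-coloring: color 1: [7, 16]; color 2: [3, 5, 12]; color 3: [6, 15]; color 4: [2, 14].
(χ(G) = 4 ≤ 4.)

Yes, G is 4-colorable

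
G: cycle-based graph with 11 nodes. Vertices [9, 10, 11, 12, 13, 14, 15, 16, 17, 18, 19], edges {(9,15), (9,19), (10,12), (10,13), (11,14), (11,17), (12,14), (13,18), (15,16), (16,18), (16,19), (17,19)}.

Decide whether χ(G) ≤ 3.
A valid 3-coloring: color 1: [9, 10, 14, 16, 17]; color 2: [11, 12, 13, 15, 19]; color 3: [18].
(χ(G) = 3 ≤ 3.)

Yes, G is 3-colorable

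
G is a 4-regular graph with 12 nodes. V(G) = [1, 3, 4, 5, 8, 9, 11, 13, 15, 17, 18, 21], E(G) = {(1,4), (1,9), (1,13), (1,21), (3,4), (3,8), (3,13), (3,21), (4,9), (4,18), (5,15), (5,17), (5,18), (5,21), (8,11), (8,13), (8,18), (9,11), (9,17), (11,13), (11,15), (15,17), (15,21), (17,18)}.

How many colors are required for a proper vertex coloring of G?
Clique number ω(G) = 3 (lower bound: χ ≥ ω).
The clique on [1, 4, 9] has size 3, forcing χ ≥ 3, and the coloring below uses 3 colors, so χ(G) = 3.
A valid 3-coloring: color 1: [9, 13, 15, 18]; color 2: [4, 8, 17, 21]; color 3: [1, 3, 5, 11].

χ(G) = 3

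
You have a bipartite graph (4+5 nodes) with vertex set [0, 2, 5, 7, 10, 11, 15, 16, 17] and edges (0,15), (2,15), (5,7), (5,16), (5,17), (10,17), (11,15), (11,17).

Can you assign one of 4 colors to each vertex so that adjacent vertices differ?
Yes, G is 4-colorable

A valid 4-coloring: color 1: [7, 15, 16, 17]; color 2: [0, 2, 5, 10, 11].
(χ(G) = 2 ≤ 4.)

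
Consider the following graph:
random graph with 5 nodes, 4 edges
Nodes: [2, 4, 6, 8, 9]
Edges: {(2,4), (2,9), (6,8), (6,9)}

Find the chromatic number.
Clique number ω(G) = 2 (lower bound: χ ≥ ω).
The graph is bipartite (no odd cycle), so 2 colors suffice: χ(G) = 2.
A valid 2-coloring: color 1: [4, 8, 9]; color 2: [2, 6].

χ(G) = 2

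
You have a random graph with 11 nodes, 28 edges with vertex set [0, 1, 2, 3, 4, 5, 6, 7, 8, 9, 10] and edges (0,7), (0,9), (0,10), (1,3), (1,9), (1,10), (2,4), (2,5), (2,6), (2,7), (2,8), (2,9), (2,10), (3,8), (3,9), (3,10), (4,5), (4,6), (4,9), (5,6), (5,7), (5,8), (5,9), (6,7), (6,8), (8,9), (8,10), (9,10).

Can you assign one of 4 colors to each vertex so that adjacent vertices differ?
Yes, G is 4-colorable

A valid 4-coloring: color 1: [6, 9]; color 2: [0, 2, 3]; color 3: [1, 4, 7, 8]; color 4: [5, 10].
(χ(G) = 4 ≤ 4.)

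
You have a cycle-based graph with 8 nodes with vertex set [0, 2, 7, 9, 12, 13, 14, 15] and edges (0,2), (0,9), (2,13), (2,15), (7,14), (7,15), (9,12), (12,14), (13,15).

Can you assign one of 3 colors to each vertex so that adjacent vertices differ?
Yes, G is 3-colorable

A valid 3-coloring: color 1: [2, 7, 12]; color 2: [9, 14, 15]; color 3: [0, 13].
(χ(G) = 3 ≤ 3.)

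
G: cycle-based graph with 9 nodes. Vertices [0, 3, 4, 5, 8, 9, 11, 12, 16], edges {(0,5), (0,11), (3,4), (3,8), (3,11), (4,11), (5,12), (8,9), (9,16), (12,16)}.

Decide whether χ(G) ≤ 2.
No, G is not 2-colorable

The clique on vertices [3, 4, 11] has size 3 > 2, so it alone needs 3 colors.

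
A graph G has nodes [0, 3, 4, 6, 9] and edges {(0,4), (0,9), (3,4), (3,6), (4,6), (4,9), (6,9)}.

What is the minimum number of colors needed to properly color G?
Clique number ω(G) = 3 (lower bound: χ ≥ ω).
The clique on [0, 4, 9] has size 3, forcing χ ≥ 3, and the coloring below uses 3 colors, so χ(G) = 3.
A valid 3-coloring: color 1: [4]; color 2: [3, 9]; color 3: [0, 6].

χ(G) = 3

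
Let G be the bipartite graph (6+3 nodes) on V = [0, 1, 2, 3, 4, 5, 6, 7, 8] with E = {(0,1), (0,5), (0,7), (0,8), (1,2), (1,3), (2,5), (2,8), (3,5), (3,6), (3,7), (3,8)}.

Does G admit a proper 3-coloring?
Yes, G is 3-colorable

A valid 3-coloring: color 1: [0, 2, 3, 4]; color 2: [1, 5, 6, 7, 8].
(χ(G) = 2 ≤ 3.)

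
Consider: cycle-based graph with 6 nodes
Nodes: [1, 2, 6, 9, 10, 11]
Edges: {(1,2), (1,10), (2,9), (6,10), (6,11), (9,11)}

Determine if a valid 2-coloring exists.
A valid 2-coloring: color 1: [1, 6, 9]; color 2: [2, 10, 11].
(χ(G) = 2 ≤ 2.)

Yes, G is 2-colorable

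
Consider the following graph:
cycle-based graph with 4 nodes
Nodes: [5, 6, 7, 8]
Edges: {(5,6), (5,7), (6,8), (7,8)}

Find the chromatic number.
Clique number ω(G) = 2 (lower bound: χ ≥ ω).
The graph is bipartite (no odd cycle), so 2 colors suffice: χ(G) = 2.
A valid 2-coloring: color 1: [5, 8]; color 2: [6, 7].

χ(G) = 2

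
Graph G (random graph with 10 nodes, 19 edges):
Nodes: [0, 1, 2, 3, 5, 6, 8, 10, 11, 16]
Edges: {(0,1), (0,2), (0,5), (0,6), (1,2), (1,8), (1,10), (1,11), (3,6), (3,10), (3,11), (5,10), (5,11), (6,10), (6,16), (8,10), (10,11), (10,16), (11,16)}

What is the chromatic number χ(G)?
χ(G) = 3

Clique number ω(G) = 3 (lower bound: χ ≥ ω).
The clique on [0, 1, 2] has size 3, forcing χ ≥ 3, and the coloring below uses 3 colors, so χ(G) = 3.
A valid 3-coloring: color 1: [0, 10]; color 2: [2, 6, 8, 11]; color 3: [1, 3, 5, 16].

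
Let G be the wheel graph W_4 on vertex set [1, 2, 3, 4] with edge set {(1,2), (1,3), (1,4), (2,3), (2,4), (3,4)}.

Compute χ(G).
χ(G) = 4

Clique number ω(G) = 4 (lower bound: χ ≥ ω).
The clique on [1, 2, 3, 4] has size 4, forcing χ ≥ 4, and the coloring below uses 4 colors, so χ(G) = 4.
A valid 4-coloring: color 1: [1]; color 2: [3]; color 3: [4]; color 4: [2].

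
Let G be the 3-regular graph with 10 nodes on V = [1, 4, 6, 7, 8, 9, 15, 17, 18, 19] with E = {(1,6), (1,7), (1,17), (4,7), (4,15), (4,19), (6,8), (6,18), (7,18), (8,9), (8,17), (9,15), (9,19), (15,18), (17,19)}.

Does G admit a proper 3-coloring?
Yes, G is 3-colorable

A valid 3-coloring: color 1: [1, 4, 8, 18]; color 2: [6, 7, 9, 17]; color 3: [15, 19].
(χ(G) = 3 ≤ 3.)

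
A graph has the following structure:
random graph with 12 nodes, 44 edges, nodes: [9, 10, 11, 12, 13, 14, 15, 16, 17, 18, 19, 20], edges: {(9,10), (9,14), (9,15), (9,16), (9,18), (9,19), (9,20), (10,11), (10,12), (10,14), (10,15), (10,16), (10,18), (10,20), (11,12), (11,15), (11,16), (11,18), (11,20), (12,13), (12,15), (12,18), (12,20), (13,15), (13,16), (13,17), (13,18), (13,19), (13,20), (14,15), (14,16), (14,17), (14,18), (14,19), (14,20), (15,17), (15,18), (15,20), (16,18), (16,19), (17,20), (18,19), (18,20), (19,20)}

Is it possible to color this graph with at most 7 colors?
A valid 7-coloring: color 1: [16, 20]; color 2: [17, 18]; color 3: [15, 19]; color 4: [12, 14]; color 5: [10, 13]; color 6: [9, 11].
(χ(G) = 6 ≤ 7.)

Yes, G is 7-colorable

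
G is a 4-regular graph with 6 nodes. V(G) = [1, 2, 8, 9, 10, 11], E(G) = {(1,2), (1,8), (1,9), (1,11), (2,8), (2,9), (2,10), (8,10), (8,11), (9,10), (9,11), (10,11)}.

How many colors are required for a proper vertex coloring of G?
Clique number ω(G) = 3 (lower bound: χ ≥ ω).
The clique on [1, 2, 8] has size 3, forcing χ ≥ 3, and the coloring below uses 3 colors, so χ(G) = 3.
A valid 3-coloring: color 1: [8, 9]; color 2: [1, 10]; color 3: [2, 11].

χ(G) = 3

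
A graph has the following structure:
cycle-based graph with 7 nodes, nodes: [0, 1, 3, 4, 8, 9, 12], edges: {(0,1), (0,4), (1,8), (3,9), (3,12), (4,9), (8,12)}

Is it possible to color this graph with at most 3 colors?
A valid 3-coloring: color 1: [1, 4, 12]; color 2: [0, 8, 9]; color 3: [3].
(χ(G) = 3 ≤ 3.)

Yes, G is 3-colorable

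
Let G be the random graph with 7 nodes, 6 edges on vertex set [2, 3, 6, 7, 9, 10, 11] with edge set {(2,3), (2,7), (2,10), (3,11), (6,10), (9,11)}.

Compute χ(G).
χ(G) = 2

Clique number ω(G) = 2 (lower bound: χ ≥ ω).
The graph is bipartite (no odd cycle), so 2 colors suffice: χ(G) = 2.
A valid 2-coloring: color 1: [2, 6, 11]; color 2: [3, 7, 9, 10].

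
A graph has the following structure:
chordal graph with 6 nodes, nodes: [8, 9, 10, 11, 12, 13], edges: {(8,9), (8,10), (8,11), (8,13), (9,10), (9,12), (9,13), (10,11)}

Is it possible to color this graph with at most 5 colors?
Yes, G is 5-colorable

A valid 5-coloring: color 1: [8, 12]; color 2: [9, 11]; color 3: [10, 13].
(χ(G) = 3 ≤ 5.)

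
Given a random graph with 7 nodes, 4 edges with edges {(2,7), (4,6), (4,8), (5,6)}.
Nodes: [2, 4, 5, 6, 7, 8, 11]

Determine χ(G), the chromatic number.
χ(G) = 2

Clique number ω(G) = 2 (lower bound: χ ≥ ω).
The graph is bipartite (no odd cycle), so 2 colors suffice: χ(G) = 2.
A valid 2-coloring: color 1: [2, 6, 8, 11]; color 2: [4, 5, 7].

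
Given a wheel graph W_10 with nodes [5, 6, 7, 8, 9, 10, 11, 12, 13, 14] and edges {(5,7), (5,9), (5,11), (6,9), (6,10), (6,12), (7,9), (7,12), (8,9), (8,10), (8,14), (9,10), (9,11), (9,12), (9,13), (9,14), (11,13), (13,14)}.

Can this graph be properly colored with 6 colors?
A valid 6-coloring: color 1: [9]; color 2: [5, 10, 12, 13]; color 3: [6, 7, 8, 11]; color 4: [14].
(χ(G) = 4 ≤ 6.)

Yes, G is 6-colorable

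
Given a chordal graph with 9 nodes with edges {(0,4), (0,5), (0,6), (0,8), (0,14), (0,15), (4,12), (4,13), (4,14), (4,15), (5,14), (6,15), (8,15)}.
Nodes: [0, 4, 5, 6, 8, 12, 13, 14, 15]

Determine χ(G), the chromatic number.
Clique number ω(G) = 3 (lower bound: χ ≥ ω).
The clique on [0, 5, 14] has size 3, forcing χ ≥ 3, and the coloring below uses 3 colors, so χ(G) = 3.
A valid 3-coloring: color 1: [0, 12, 13]; color 2: [4, 5, 6, 8]; color 3: [14, 15].

χ(G) = 3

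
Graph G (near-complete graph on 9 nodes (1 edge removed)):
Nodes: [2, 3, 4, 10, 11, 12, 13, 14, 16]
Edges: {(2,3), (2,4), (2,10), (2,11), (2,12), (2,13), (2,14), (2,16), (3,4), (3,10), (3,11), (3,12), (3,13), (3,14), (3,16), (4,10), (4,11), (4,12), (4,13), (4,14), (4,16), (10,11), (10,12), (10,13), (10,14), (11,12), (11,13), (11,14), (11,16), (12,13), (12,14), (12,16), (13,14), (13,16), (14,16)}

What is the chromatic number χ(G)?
Clique number ω(G) = 8 (lower bound: χ ≥ ω).
The clique on [2, 3, 4, 11, 12, 13, 14, 16] has size 8, forcing χ ≥ 8, and the coloring below uses 8 colors, so χ(G) = 8.
A valid 8-coloring: color 1: [13]; color 2: [2]; color 3: [4]; color 4: [3]; color 5: [14]; color 6: [12]; color 7: [11]; color 8: [10, 16].

χ(G) = 8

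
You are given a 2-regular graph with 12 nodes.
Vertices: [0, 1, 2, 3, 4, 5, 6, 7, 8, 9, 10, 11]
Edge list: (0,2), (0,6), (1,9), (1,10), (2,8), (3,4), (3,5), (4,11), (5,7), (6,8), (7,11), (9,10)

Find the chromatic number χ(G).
Clique number ω(G) = 3 (lower bound: χ ≥ ω).
The clique on [1, 9, 10] has size 3, forcing χ ≥ 3, and the coloring below uses 3 colors, so χ(G) = 3.
A valid 3-coloring: color 1: [0, 1, 3, 8, 11]; color 2: [2, 4, 6, 7, 9]; color 3: [5, 10].

χ(G) = 3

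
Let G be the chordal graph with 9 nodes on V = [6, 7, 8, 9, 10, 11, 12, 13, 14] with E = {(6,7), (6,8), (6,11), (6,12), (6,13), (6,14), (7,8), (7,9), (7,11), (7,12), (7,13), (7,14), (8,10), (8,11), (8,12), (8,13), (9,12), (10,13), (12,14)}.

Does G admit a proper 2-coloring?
The clique on vertices [6, 7, 8, 11] has size 4 > 2, so it alone needs 4 colors.

No, G is not 2-colorable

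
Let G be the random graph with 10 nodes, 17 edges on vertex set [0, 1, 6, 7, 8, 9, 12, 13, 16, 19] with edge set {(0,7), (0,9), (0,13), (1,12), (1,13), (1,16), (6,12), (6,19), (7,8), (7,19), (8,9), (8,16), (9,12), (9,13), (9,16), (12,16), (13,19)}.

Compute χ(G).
Clique number ω(G) = 3 (lower bound: χ ≥ ω).
The clique on [1, 12, 16] has size 3, forcing χ ≥ 3, and the coloring below uses 3 colors, so χ(G) = 3.
A valid 3-coloring: color 1: [1, 6, 7, 9]; color 2: [0, 16, 19]; color 3: [8, 12, 13].

χ(G) = 3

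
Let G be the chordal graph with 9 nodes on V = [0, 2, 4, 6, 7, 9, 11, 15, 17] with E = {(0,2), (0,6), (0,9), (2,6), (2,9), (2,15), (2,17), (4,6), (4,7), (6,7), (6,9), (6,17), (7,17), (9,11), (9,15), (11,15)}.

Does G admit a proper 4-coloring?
Yes, G is 4-colorable

A valid 4-coloring: color 1: [6, 15]; color 2: [4, 9, 17]; color 3: [2, 7, 11]; color 4: [0].
(χ(G) = 4 ≤ 4.)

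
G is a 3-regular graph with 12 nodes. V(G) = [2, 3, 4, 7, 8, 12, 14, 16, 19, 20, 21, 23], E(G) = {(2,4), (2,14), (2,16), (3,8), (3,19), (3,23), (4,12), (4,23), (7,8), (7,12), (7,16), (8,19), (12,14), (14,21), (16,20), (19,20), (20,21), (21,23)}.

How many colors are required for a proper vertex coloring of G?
Clique number ω(G) = 3 (lower bound: χ ≥ ω).
The clique on [3, 8, 19] has size 3, forcing χ ≥ 3, and the coloring below uses 3 colors, so χ(G) = 3.
A valid 3-coloring: color 1: [2, 3, 7, 21]; color 2: [8, 12, 20, 23]; color 3: [4, 14, 16, 19].

χ(G) = 3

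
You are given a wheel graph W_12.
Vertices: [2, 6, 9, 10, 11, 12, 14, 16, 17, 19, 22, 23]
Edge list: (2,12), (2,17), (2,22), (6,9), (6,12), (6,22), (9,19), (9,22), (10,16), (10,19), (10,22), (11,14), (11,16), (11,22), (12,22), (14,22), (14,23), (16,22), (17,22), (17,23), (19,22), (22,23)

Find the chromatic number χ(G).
Clique number ω(G) = 3 (lower bound: χ ≥ ω).
Odd cycle [9, 6, 12, 2, 17, 23, 14, 11, 16, 10, 19] needs 3 colors (χ ≥ 3).
Vertex 22 is adjacent to every vertex of [2, 6, 9, 10, 11, 12, 14, 16, 17, 19, 23], which already need 3 colors among themselves, so 22 needs a new color (χ ≥ 4).
The coloring below uses 4 colors, so χ(G) = 4.
A valid 4-coloring: color 1: [22]; color 2: [9, 10, 12, 14, 17]; color 3: [2, 6, 11, 19, 23]; color 4: [16].

χ(G) = 4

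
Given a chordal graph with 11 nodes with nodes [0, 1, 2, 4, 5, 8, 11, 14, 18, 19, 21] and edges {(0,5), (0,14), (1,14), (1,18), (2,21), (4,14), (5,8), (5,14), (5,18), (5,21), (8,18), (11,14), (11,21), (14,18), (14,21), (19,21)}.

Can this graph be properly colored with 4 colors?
A valid 4-coloring: color 1: [2, 8, 14, 19]; color 2: [1, 4, 5, 11]; color 3: [0, 18, 21].
(χ(G) = 3 ≤ 4.)

Yes, G is 4-colorable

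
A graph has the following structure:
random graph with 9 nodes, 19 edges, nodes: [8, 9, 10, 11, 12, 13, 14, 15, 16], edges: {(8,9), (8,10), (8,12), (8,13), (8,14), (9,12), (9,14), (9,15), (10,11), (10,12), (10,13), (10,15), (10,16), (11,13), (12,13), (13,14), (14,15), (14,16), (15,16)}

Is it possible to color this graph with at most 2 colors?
No, G is not 2-colorable

The clique on vertices [8, 10, 12, 13] has size 4 > 2, so it alone needs 4 colors.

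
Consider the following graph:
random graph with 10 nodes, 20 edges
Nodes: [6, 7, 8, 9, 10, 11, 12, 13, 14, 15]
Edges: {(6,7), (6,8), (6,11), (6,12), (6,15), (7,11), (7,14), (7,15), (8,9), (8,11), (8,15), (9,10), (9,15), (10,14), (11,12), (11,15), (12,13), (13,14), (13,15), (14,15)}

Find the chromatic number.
χ(G) = 4

Clique number ω(G) = 4 (lower bound: χ ≥ ω).
The clique on [6, 8, 11, 15] has size 4, forcing χ ≥ 4, and the coloring below uses 4 colors, so χ(G) = 4.
A valid 4-coloring: color 1: [10, 12, 15]; color 2: [6, 9, 14]; color 3: [11, 13]; color 4: [7, 8].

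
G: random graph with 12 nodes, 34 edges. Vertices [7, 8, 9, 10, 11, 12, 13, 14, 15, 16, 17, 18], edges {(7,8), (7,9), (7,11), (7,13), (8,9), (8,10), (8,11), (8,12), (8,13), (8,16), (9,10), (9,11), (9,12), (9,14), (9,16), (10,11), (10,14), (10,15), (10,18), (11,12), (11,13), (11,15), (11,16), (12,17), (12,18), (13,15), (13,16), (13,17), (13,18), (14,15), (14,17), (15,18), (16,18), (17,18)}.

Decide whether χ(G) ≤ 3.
No, G is not 3-colorable

The clique on vertices [8, 9, 11, 16] has size 4 > 3, so it alone needs 4 colors.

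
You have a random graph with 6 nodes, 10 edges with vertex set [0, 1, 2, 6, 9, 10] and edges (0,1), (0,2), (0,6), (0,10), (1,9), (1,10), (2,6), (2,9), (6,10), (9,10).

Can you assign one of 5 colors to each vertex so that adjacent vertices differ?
A valid 5-coloring: color 1: [2, 10]; color 2: [0, 9]; color 3: [1, 6].
(χ(G) = 3 ≤ 5.)

Yes, G is 5-colorable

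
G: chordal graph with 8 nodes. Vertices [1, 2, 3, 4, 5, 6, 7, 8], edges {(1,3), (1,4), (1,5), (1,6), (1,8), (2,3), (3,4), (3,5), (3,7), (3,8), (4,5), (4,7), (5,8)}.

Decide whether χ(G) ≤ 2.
No, G is not 2-colorable

The clique on vertices [1, 3, 5, 8] has size 4 > 2, so it alone needs 4 colors.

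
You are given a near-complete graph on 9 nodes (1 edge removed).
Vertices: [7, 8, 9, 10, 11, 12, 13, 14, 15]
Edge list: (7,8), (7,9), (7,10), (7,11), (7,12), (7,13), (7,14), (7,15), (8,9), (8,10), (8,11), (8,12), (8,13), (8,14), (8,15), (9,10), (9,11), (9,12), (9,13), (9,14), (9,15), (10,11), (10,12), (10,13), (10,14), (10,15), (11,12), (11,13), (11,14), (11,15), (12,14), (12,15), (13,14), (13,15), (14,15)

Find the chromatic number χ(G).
Clique number ω(G) = 8 (lower bound: χ ≥ ω).
The clique on [7, 8, 9, 10, 11, 12, 14, 15] has size 8, forcing χ ≥ 8, and the coloring below uses 8 colors, so χ(G) = 8.
A valid 8-coloring: color 1: [14]; color 2: [9]; color 3: [8]; color 4: [7]; color 5: [15]; color 6: [11]; color 7: [10]; color 8: [12, 13].

χ(G) = 8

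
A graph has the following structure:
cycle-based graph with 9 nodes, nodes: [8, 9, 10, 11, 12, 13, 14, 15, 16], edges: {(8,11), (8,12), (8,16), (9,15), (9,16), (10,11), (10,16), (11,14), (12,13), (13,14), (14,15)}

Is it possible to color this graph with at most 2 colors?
No, G is not 2-colorable

Odd cycle [13, 14, 15, 9, 16, 8, 12] needs 3 colors (χ ≥ 3).
Hence χ(G) ≥ 3 > 2, so no proper 2-coloring exists.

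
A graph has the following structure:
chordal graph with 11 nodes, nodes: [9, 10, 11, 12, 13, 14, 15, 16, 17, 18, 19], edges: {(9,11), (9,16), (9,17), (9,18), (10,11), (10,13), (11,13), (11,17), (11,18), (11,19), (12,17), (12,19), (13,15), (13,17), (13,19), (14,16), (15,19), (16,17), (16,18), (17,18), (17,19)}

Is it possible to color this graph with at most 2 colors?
No, G is not 2-colorable

The clique on vertices [9, 16, 17, 18] has size 4 > 2, so it alone needs 4 colors.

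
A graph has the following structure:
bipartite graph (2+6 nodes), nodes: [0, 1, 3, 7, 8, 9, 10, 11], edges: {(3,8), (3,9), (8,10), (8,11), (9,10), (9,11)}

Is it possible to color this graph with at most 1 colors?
No, G is not 1-colorable

Edge (3,8) forces its endpoints to differ, so 1 color is not enough.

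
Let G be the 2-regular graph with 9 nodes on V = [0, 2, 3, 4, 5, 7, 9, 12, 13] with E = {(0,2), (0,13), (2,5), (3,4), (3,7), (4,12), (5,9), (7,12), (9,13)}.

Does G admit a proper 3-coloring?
A valid 3-coloring: color 1: [0, 4, 5, 7]; color 2: [2, 3, 12, 13]; color 3: [9].
(χ(G) = 3 ≤ 3.)

Yes, G is 3-colorable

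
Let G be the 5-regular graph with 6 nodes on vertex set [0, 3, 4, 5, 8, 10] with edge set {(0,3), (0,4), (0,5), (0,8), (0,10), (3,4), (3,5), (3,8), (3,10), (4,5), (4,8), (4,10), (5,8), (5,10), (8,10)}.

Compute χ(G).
Clique number ω(G) = 6 (lower bound: χ ≥ ω).
The clique on [0, 3, 4, 5, 8, 10] has size 6, forcing χ ≥ 6, and the coloring below uses 6 colors, so χ(G) = 6.
A valid 6-coloring: color 1: [10]; color 2: [8]; color 3: [4]; color 4: [3]; color 5: [0]; color 6: [5].

χ(G) = 6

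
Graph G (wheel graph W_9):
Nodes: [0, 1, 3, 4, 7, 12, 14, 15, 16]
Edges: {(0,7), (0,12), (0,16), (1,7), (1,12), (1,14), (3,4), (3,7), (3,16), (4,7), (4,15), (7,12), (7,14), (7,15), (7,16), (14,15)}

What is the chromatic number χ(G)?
Clique number ω(G) = 3 (lower bound: χ ≥ ω).
The clique on [0, 7, 16] has size 3, forcing χ ≥ 3, and the coloring below uses 3 colors, so χ(G) = 3.
A valid 3-coloring: color 1: [7]; color 2: [4, 12, 14, 16]; color 3: [0, 1, 3, 15].

χ(G) = 3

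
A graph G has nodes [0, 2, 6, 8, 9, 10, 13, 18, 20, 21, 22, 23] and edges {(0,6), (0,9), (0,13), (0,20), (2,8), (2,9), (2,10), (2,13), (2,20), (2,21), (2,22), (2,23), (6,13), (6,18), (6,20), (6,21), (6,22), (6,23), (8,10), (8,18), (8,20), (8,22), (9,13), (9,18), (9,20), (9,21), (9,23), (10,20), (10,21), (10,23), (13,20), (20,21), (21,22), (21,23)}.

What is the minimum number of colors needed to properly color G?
Clique number ω(G) = 4 (lower bound: χ ≥ ω).
The clique on [0, 9, 13, 20] has size 4, forcing χ ≥ 4, and the coloring below uses 4 colors, so χ(G) = 4.
A valid 4-coloring: color 1: [0, 2, 18]; color 2: [20, 22, 23]; color 3: [8, 13, 21]; color 4: [6, 9, 10].

χ(G) = 4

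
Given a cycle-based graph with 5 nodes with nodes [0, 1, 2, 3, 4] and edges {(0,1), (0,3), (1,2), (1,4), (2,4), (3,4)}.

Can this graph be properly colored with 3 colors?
A valid 3-coloring: color 1: [0, 4]; color 2: [1, 3]; color 3: [2].
(χ(G) = 3 ≤ 3.)

Yes, G is 3-colorable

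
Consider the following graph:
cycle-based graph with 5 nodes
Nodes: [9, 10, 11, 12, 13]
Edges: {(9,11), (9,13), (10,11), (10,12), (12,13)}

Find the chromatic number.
χ(G) = 3

Clique number ω(G) = 2 (lower bound: χ ≥ ω).
Odd cycle [13, 12, 10, 11, 9] needs 3 colors (χ ≥ 3).
The coloring below uses 3 colors, so χ(G) = 3.
A valid 3-coloring: color 1: [11, 13]; color 2: [9, 12]; color 3: [10].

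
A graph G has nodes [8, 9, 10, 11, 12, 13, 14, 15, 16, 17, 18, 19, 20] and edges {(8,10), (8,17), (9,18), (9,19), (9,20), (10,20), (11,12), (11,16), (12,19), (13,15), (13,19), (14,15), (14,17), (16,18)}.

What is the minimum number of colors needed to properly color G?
χ(G) = 3

Clique number ω(G) = 2 (lower bound: χ ≥ ω).
Odd cycle [15, 14, 17, 8, 10, 20, 9, 19, 13] needs 3 colors (χ ≥ 3).
The coloring below uses 3 colors, so χ(G) = 3.
A valid 3-coloring: color 1: [10, 11, 15, 17, 18, 19]; color 2: [8, 9, 12, 13, 14, 16]; color 3: [20].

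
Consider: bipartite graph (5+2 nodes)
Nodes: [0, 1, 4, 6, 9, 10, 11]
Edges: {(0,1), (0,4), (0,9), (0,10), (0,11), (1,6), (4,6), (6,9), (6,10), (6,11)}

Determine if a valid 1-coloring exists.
Edge (0,1) forces its endpoints to differ, so 1 color is not enough.

No, G is not 1-colorable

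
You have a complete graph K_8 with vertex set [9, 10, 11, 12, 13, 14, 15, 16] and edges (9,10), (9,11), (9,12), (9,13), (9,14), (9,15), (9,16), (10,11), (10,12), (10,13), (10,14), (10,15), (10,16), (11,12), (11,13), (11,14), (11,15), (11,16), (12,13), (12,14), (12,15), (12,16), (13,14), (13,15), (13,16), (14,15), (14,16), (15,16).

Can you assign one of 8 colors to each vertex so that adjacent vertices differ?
Yes, G is 8-colorable

A valid 8-coloring: color 1: [13]; color 2: [10]; color 3: [12]; color 4: [15]; color 5: [14]; color 6: [11]; color 7: [16]; color 8: [9].
(χ(G) = 8 ≤ 8.)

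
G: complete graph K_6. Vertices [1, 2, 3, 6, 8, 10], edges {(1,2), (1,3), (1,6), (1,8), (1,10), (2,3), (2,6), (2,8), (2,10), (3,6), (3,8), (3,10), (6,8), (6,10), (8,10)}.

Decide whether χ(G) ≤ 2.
No, G is not 2-colorable

The clique on vertices [1, 2, 3, 6, 8, 10] has size 6 > 2, so it alone needs 6 colors.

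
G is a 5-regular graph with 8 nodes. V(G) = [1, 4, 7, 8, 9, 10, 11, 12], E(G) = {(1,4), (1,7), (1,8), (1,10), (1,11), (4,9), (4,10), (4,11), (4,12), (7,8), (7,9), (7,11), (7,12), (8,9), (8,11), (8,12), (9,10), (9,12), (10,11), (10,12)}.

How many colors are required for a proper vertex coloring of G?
χ(G) = 4

Clique number ω(G) = 4 (lower bound: χ ≥ ω).
The clique on [1, 7, 8, 11] has size 4, forcing χ ≥ 4, and the coloring below uses 4 colors, so χ(G) = 4.
A valid 4-coloring: color 1: [9, 11]; color 2: [7, 10]; color 3: [1, 12]; color 4: [4, 8].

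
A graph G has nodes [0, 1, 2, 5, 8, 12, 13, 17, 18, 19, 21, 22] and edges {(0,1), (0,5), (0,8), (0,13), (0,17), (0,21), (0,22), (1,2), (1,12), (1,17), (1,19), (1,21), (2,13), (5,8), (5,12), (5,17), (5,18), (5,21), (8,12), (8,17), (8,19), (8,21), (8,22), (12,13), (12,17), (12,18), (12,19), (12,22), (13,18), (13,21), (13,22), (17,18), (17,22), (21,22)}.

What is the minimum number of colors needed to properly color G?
χ(G) = 5

Clique number ω(G) = 4 (lower bound: χ ≥ ω).
Suppose a proper 4-coloring c exists. The clique [0, 5, 8, 17] takes 4 distinct colors; by symmetry let c(0) = 1, c(5) = 2, c(8) = 3, c(17) = 4.
- Vertex 12: neighbors [5, 8, 17] already have colors [2, 3, 4] ⇒ c(12) = 1.
- Vertex 21: neighbors [0, 5, 8] already have colors [1, 2, 3] ⇒ c(21) = 4.
- Vertex 18: neighbors [12, 5, 17] already have colors [1, 2, 4] ⇒ c(18) = 3.
- Vertex 13: neighbors [0, 18, 21] already have colors [1, 3, 4] ⇒ c(13) = 2.
- Vertex 22: neighbors [0, 13, 8, 17] already have colors [1, 2, 3, 4] — all 4 colors blocked. Contradiction.
The forced assignments end in a contradiction, so G has no proper 4-coloring (χ ≥ 5).
The coloring below uses 5 colors, so χ(G) = 5.
A valid 5-coloring: color 1: [0, 2, 12]; color 2: [17, 19, 21]; color 3: [1, 8, 13]; color 4: [5, 22]; color 5: [18].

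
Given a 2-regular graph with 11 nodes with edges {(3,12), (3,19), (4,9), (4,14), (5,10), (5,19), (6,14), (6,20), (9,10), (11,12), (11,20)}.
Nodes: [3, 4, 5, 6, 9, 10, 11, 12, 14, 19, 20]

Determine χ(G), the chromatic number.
χ(G) = 3

Clique number ω(G) = 2 (lower bound: χ ≥ ω).
Odd cycle [6, 14, 4, 9, 10, 5, 19, 3, 12, 11, 20] needs 3 colors (χ ≥ 3).
The coloring below uses 3 colors, so χ(G) = 3.
A valid 3-coloring: color 1: [3, 4, 6, 10, 11]; color 2: [5, 9, 12, 14, 20]; color 3: [19].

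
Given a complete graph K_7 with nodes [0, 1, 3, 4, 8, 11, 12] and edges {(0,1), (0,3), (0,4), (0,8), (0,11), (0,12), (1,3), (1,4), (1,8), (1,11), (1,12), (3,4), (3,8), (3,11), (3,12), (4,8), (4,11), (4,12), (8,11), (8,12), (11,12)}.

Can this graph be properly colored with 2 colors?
The clique on vertices [0, 1, 3, 4, 8, 11, 12] has size 7 > 2, so it alone needs 7 colors.

No, G is not 2-colorable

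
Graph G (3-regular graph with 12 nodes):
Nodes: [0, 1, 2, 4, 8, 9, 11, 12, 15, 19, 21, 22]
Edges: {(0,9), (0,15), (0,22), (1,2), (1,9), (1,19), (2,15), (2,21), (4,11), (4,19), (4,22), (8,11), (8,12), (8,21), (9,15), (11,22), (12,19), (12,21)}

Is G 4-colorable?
A valid 4-coloring: color 1: [1, 11, 12, 15]; color 2: [2, 8, 9, 19, 22]; color 3: [0, 4, 21].
(χ(G) = 3 ≤ 4.)

Yes, G is 4-colorable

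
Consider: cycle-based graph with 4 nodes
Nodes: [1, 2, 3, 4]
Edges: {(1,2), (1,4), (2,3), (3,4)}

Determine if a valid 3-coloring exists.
A valid 3-coloring: color 1: [2, 4]; color 2: [1, 3].
(χ(G) = 2 ≤ 3.)

Yes, G is 3-colorable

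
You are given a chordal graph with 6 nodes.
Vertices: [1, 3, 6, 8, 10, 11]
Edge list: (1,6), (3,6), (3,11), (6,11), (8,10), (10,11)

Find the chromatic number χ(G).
χ(G) = 3

Clique number ω(G) = 3 (lower bound: χ ≥ ω).
The clique on [3, 6, 11] has size 3, forcing χ ≥ 3, and the coloring below uses 3 colors, so χ(G) = 3.
A valid 3-coloring: color 1: [1, 8, 11]; color 2: [6, 10]; color 3: [3].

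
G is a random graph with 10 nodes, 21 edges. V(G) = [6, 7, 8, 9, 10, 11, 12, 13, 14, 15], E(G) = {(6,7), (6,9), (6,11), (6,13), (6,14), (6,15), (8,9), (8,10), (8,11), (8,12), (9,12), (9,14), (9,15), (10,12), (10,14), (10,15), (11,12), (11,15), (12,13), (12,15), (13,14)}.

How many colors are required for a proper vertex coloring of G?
χ(G) = 3

Clique number ω(G) = 3 (lower bound: χ ≥ ω).
The clique on [8, 9, 12] has size 3, forcing χ ≥ 3, and the coloring below uses 3 colors, so χ(G) = 3.
A valid 3-coloring: color 1: [6, 12]; color 2: [7, 8, 14, 15]; color 3: [9, 10, 11, 13].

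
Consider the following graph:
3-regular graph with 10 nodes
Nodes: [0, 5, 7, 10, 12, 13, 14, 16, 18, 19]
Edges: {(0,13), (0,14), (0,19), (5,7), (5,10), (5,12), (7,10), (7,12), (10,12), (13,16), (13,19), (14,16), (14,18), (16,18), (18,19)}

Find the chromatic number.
Clique number ω(G) = 4 (lower bound: χ ≥ ω).
The clique on [5, 7, 10, 12] has size 4, forcing χ ≥ 4, and the coloring below uses 4 colors, so χ(G) = 4.
A valid 4-coloring: color 1: [10, 16, 19]; color 2: [0, 12, 18]; color 3: [7, 13, 14]; color 4: [5].

χ(G) = 4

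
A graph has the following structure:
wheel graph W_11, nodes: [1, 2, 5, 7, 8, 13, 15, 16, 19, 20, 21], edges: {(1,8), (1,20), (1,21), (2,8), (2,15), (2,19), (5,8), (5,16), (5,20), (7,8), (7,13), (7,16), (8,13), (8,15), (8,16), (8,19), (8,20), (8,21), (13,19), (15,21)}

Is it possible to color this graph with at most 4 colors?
A valid 4-coloring: color 1: [8]; color 2: [1, 5, 7, 15, 19]; color 3: [2, 13, 16, 20, 21].
(χ(G) = 3 ≤ 4.)

Yes, G is 4-colorable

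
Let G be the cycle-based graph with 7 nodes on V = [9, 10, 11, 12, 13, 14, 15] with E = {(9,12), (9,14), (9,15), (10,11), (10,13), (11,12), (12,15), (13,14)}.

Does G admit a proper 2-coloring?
The clique on vertices [9, 12, 15] has size 3 > 2, so it alone needs 3 colors.

No, G is not 2-colorable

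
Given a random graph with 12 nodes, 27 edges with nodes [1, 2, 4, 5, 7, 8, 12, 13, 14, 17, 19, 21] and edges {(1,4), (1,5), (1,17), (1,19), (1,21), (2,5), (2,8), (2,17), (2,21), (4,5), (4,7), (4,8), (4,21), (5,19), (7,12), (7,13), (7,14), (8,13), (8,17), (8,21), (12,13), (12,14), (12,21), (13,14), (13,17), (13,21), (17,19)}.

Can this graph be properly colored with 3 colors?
No, G is not 3-colorable

The clique on vertices [7, 12, 13, 14] has size 4 > 3, so it alone needs 4 colors.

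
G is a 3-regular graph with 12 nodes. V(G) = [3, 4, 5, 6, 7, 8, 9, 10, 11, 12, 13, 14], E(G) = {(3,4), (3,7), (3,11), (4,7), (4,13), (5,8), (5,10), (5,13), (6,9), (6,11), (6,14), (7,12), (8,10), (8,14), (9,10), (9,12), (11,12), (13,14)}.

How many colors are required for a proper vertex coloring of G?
Clique number ω(G) = 3 (lower bound: χ ≥ ω).
The clique on [3, 4, 7] has size 3, forcing χ ≥ 3, and the coloring below uses 3 colors, so χ(G) = 3.
A valid 3-coloring: color 1: [3, 10, 12, 14]; color 2: [4, 5, 9, 11]; color 3: [6, 7, 8, 13].

χ(G) = 3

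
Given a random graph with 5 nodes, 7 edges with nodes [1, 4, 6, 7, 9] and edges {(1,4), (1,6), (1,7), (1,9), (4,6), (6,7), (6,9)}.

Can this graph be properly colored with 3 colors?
A valid 3-coloring: color 1: [6]; color 2: [1]; color 3: [4, 7, 9].
(χ(G) = 3 ≤ 3.)

Yes, G is 3-colorable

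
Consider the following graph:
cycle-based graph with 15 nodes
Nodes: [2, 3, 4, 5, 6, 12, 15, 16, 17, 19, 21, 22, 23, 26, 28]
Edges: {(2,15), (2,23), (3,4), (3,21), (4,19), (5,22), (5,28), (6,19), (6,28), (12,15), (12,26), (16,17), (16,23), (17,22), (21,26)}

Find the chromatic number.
Clique number ω(G) = 2 (lower bound: χ ≥ ω).
Odd cycle [3, 21, 26, 12, 15, 2, 23, 16, 17, 22, 5, 28, 6, 19, 4] needs 3 colors (χ ≥ 3).
The coloring below uses 3 colors, so χ(G) = 3.
A valid 3-coloring: color 1: [3, 5, 15, 17, 19, 23, 26]; color 2: [2, 4, 12, 16, 21, 22, 28]; color 3: [6].

χ(G) = 3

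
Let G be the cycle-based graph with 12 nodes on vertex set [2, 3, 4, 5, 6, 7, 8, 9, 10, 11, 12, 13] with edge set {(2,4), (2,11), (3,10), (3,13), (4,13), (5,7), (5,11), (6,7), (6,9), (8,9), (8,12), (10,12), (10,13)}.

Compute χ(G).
χ(G) = 3

Clique number ω(G) = 3 (lower bound: χ ≥ ω).
The clique on [3, 10, 13] has size 3, forcing χ ≥ 3, and the coloring below uses 3 colors, so χ(G) = 3.
A valid 3-coloring: color 1: [2, 5, 9, 12, 13]; color 2: [4, 6, 8, 10, 11]; color 3: [3, 7].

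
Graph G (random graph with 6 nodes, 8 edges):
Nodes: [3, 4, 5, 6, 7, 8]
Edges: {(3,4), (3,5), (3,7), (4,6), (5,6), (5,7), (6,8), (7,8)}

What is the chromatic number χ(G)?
Clique number ω(G) = 3 (lower bound: χ ≥ ω).
The clique on [3, 5, 7] has size 3, forcing χ ≥ 3, and the coloring below uses 3 colors, so χ(G) = 3.
A valid 3-coloring: color 1: [4, 5, 8]; color 2: [3, 6]; color 3: [7].

χ(G) = 3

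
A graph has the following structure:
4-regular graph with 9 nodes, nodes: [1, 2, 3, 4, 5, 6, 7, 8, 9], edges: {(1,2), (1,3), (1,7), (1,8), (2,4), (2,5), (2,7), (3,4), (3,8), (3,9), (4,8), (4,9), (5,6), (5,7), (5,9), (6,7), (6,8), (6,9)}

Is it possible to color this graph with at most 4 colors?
A valid 4-coloring: color 1: [2, 3, 6]; color 2: [1, 4, 5]; color 3: [7, 8, 9].
(χ(G) = 3 ≤ 4.)

Yes, G is 4-colorable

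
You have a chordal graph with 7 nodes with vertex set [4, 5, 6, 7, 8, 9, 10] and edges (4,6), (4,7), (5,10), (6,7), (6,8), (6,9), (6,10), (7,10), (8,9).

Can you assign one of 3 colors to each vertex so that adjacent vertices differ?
A valid 3-coloring: color 1: [5, 6]; color 2: [4, 9, 10]; color 3: [7, 8].
(χ(G) = 3 ≤ 3.)

Yes, G is 3-colorable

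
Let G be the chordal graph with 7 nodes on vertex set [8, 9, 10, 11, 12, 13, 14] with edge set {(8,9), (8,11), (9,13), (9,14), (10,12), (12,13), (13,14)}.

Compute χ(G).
Clique number ω(G) = 3 (lower bound: χ ≥ ω).
The clique on [9, 13, 14] has size 3, forcing χ ≥ 3, and the coloring below uses 3 colors, so χ(G) = 3.
A valid 3-coloring: color 1: [8, 10, 13]; color 2: [9, 11, 12]; color 3: [14].

χ(G) = 3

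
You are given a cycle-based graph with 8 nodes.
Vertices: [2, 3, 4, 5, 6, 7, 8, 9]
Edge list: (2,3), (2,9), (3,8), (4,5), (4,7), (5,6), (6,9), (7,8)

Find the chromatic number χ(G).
Clique number ω(G) = 2 (lower bound: χ ≥ ω).
The graph is bipartite (no odd cycle), so 2 colors suffice: χ(G) = 2.
A valid 2-coloring: color 1: [3, 5, 7, 9]; color 2: [2, 4, 6, 8].

χ(G) = 2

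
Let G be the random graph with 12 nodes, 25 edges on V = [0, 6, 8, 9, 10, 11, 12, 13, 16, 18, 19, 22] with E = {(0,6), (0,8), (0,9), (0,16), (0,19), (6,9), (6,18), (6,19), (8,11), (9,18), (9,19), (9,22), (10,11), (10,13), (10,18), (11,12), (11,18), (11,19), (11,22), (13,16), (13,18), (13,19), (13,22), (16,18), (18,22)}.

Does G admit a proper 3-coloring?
The clique on vertices [0, 6, 9, 19] has size 4 > 3, so it alone needs 4 colors.

No, G is not 3-colorable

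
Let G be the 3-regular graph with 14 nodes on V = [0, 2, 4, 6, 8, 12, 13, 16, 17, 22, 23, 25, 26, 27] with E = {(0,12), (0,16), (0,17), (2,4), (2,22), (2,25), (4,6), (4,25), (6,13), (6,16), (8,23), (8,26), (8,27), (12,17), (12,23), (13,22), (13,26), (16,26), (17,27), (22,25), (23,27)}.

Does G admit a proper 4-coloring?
A valid 4-coloring: color 1: [0, 4, 22, 26, 27]; color 2: [8, 12, 13, 16, 25]; color 3: [2, 6, 17, 23].
(χ(G) = 3 ≤ 4.)

Yes, G is 4-colorable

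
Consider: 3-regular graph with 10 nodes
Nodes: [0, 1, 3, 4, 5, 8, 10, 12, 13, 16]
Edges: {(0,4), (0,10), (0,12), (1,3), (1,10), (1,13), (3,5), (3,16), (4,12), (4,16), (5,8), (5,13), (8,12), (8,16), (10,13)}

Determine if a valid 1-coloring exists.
No, G is not 1-colorable

The clique on vertices [0, 4, 12] has size 3 > 1, so it alone needs 3 colors.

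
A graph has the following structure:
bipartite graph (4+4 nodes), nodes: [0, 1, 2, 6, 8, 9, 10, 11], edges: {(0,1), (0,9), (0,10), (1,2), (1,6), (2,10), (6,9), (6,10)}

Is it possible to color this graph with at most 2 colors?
A valid 2-coloring: color 1: [0, 2, 6, 8, 11]; color 2: [1, 9, 10].
(χ(G) = 2 ≤ 2.)

Yes, G is 2-colorable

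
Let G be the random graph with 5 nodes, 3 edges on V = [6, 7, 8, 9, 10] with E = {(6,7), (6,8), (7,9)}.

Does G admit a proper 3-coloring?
A valid 3-coloring: color 1: [6, 9, 10]; color 2: [7, 8].
(χ(G) = 2 ≤ 3.)

Yes, G is 3-colorable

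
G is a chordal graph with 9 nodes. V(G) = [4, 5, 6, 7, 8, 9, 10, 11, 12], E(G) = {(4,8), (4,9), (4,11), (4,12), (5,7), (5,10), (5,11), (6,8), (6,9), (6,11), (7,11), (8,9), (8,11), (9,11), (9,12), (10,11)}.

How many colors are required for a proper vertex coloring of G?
χ(G) = 4

Clique number ω(G) = 4 (lower bound: χ ≥ ω).
The clique on [4, 8, 9, 11] has size 4, forcing χ ≥ 4, and the coloring below uses 4 colors, so χ(G) = 4.
A valid 4-coloring: color 1: [11, 12]; color 2: [5, 9]; color 3: [7, 8, 10]; color 4: [4, 6].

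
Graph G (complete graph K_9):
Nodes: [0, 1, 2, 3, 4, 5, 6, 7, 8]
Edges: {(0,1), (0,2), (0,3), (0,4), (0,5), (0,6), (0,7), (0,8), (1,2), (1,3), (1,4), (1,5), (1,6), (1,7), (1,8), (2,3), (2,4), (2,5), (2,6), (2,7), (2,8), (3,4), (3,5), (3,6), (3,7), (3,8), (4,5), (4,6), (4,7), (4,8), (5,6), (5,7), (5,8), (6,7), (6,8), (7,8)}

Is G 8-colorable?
No, G is not 8-colorable

The clique on vertices [0, 1, 2, 3, 4, 5, 6, 7, 8] has size 9 > 8, so it alone needs 9 colors.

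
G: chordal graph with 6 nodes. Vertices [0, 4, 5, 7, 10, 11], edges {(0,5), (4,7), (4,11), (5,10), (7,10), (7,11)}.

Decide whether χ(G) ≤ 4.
A valid 4-coloring: color 1: [5, 7]; color 2: [0, 10, 11]; color 3: [4].
(χ(G) = 3 ≤ 4.)

Yes, G is 4-colorable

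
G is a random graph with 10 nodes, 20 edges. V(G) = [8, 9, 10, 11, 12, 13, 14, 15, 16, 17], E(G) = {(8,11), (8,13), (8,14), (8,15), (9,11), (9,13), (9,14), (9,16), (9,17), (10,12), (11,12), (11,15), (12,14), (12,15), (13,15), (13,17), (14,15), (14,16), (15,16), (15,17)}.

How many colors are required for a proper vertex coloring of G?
Clique number ω(G) = 3 (lower bound: χ ≥ ω).
The clique on [9, 14, 16] has size 3, forcing χ ≥ 3, and the coloring below uses 3 colors, so χ(G) = 3.
A valid 3-coloring: color 1: [9, 10, 15]; color 2: [11, 13, 14]; color 3: [8, 12, 16, 17].

χ(G) = 3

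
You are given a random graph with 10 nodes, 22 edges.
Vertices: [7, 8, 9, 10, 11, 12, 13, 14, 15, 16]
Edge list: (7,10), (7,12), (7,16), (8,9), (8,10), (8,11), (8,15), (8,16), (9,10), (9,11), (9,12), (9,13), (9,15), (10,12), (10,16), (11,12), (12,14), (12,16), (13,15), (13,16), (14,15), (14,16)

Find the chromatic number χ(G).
Clique number ω(G) = 4 (lower bound: χ ≥ ω).
The clique on [7, 10, 12, 16] has size 4, forcing χ ≥ 4, and the coloring below uses 4 colors, so χ(G) = 4.
A valid 4-coloring: color 1: [9, 16]; color 2: [8, 12, 13]; color 3: [10, 11, 15]; color 4: [7, 14].

χ(G) = 4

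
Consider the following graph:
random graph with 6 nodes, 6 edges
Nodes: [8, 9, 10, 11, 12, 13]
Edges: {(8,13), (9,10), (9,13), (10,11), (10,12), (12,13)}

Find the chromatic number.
χ(G) = 2

Clique number ω(G) = 2 (lower bound: χ ≥ ω).
The graph is bipartite (no odd cycle), so 2 colors suffice: χ(G) = 2.
A valid 2-coloring: color 1: [10, 13]; color 2: [8, 9, 11, 12].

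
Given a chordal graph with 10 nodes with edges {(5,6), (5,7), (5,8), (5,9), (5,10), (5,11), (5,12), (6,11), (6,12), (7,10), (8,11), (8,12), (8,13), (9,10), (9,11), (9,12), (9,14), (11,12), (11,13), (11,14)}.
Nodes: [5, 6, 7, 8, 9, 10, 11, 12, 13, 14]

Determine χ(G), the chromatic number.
χ(G) = 4

Clique number ω(G) = 4 (lower bound: χ ≥ ω).
The clique on [5, 8, 11, 12] has size 4, forcing χ ≥ 4, and the coloring below uses 4 colors, so χ(G) = 4.
A valid 4-coloring: color 1: [5, 13, 14]; color 2: [10, 11]; color 3: [7, 12]; color 4: [6, 8, 9].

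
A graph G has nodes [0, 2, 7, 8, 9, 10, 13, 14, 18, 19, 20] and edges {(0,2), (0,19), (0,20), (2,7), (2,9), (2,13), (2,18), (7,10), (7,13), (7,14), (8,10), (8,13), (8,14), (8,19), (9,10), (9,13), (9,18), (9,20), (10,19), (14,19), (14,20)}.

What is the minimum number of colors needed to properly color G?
χ(G) = 3

Clique number ω(G) = 3 (lower bound: χ ≥ ω).
The clique on [2, 9, 18] has size 3, forcing χ ≥ 3, and the coloring below uses 3 colors, so χ(G) = 3.
A valid 3-coloring: color 1: [0, 7, 8, 9]; color 2: [2, 19, 20]; color 3: [10, 13, 14, 18].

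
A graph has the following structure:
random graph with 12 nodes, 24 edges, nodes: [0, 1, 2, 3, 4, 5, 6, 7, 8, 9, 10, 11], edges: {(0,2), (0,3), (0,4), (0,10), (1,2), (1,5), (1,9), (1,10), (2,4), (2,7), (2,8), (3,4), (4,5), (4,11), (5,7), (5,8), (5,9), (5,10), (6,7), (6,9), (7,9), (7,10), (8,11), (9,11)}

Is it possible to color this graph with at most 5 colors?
A valid 5-coloring: color 1: [0, 5, 6, 11]; color 2: [1, 4, 7, 8]; color 3: [2, 3, 9, 10].
(χ(G) = 3 ≤ 5.)

Yes, G is 5-colorable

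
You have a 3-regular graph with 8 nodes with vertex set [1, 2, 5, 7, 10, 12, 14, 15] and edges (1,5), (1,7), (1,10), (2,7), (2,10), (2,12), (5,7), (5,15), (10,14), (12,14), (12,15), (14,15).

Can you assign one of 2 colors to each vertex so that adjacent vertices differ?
No, G is not 2-colorable

The clique on vertices [1, 5, 7] has size 3 > 2, so it alone needs 3 colors.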